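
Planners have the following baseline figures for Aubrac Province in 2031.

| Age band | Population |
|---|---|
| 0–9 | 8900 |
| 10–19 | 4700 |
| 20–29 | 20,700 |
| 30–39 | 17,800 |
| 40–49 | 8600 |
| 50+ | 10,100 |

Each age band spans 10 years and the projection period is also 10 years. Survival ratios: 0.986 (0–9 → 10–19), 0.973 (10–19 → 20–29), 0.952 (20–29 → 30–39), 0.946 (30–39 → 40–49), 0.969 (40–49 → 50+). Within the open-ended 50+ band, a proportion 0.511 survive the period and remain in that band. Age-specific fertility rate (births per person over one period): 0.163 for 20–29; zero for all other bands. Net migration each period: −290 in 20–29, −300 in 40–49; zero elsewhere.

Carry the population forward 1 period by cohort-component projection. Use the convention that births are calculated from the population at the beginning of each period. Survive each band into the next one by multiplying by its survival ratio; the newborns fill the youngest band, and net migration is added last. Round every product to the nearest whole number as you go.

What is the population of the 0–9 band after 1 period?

3374

After projecting period 1:
Births: 20700 × 0.163 = 3374
10–19: 8900 × 0.986 = 8775
20–29: 4700 × 0.973 = 4573
30–39: 20700 × 0.952 = 19706
40–49: 17800 × 0.946 = 16839
50+: 8600 × 0.969 + 10100 × 0.511 = 8333 + 5161 = 13494
Net migration: 20–29 − 290 → 4283; 40–49 − 300 → 16539
Population now: 0–9=3374, 10–19=8775, 20–29=4283, 30–39=19706, 40–49=16539, 50+=13494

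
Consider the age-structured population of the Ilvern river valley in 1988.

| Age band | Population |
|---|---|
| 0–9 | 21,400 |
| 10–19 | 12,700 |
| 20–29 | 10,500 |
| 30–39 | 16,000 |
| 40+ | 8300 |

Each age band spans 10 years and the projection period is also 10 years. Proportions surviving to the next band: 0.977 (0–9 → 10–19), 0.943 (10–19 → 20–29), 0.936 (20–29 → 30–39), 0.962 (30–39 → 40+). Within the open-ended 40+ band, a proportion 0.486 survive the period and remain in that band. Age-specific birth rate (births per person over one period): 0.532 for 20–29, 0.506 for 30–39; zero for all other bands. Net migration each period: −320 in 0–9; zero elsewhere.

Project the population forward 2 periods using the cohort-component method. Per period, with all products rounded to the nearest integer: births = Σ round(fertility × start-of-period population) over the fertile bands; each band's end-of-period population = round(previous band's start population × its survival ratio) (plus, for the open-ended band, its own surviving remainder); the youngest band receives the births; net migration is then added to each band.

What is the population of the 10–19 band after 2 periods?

Let group 1 be 0–9 through group 5 = 40+.
Period 1:
Births: 10500 * 0.532 = 5586  |  16000 * 0.506 = 8096 ⇒ total 13682
Group 2: 21400 * 0.977 = 20908
Group 3: 12700 * 0.943 = 11976
Group 4: 10500 * 0.936 = 9828
Group 5: 16000 * 0.962 + 8300 * 0.486 = 15392 + 4034 = 19426
Net migration: Group 1 − 320 → 13362
End of period: [13362, 20908, 11976, 9828, 19426]
Period 2:
Births: 11976 * 0.532 = 6371  |  9828 * 0.506 = 4973 ⇒ total 11344
Group 2: 13362 * 0.977 = 13055
Group 3: 20908 * 0.943 = 19716
Group 4: 11976 * 0.936 = 11210
Group 5: 9828 * 0.962 + 19426 * 0.486 = 9455 + 9441 = 18896
Net migration: Group 1 − 320 → 11024
End of period: [11024, 13055, 19716, 11210, 18896]

13055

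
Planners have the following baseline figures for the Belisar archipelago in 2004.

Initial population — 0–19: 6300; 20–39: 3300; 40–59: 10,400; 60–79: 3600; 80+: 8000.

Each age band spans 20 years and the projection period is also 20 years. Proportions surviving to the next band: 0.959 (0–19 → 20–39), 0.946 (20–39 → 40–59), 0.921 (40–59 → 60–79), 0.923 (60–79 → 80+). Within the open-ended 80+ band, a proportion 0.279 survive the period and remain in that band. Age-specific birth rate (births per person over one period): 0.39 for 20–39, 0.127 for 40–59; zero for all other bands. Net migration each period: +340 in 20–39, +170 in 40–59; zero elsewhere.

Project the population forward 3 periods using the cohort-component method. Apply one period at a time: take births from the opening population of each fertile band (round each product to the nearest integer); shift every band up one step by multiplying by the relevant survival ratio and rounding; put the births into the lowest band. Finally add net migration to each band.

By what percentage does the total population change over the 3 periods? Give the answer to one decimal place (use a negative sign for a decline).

-38.9

— Period 1 —
Births: 3300 × 0.39 = 1287, 10400 × 0.127 = 1321 → total 2608
20–39: 6300 × 0.959 = 6042
40–59: 3300 × 0.946 = 3122
60–79: 10400 × 0.921 = 9578
80+: 3600 × 0.923 + 8000 × 0.279 = 3323 + 2232 = 5555
Net migration: 20–39 + 340 → 6382; 40–59 + 170 → 3292
Giving 2608 / 6382 / 3292 / 9578 / 5555.
— Period 2 —
Births: 6382 × 0.39 = 2489, 3292 × 0.127 = 418 → total 2907
20–39: 2608 × 0.959 = 2501
40–59: 6382 × 0.946 = 6037
60–79: 3292 × 0.921 = 3032
80+: 9578 × 0.923 + 5555 × 0.279 = 8840 + 1550 = 10390
Net migration: 20–39 + 340 → 2841; 40–59 + 170 → 6207
Giving 2907 / 2841 / 6207 / 3032 / 10390.
— Period 3 —
Births: 2841 × 0.39 = 1108, 6207 × 0.127 = 788 → total 1896
20–39: 2907 × 0.959 = 2788
40–59: 2841 × 0.946 = 2688
60–79: 6207 × 0.921 = 5717
80+: 3032 × 0.923 + 10390 × 0.279 = 2799 + 2899 = 5698
Net migration: 20–39 + 340 → 3128; 40–59 + 170 → 2858
Giving 1896 / 3128 / 2858 / 5717 / 5698.
Total: 31600 → 19297; change = -12303; percentage change = -38.9%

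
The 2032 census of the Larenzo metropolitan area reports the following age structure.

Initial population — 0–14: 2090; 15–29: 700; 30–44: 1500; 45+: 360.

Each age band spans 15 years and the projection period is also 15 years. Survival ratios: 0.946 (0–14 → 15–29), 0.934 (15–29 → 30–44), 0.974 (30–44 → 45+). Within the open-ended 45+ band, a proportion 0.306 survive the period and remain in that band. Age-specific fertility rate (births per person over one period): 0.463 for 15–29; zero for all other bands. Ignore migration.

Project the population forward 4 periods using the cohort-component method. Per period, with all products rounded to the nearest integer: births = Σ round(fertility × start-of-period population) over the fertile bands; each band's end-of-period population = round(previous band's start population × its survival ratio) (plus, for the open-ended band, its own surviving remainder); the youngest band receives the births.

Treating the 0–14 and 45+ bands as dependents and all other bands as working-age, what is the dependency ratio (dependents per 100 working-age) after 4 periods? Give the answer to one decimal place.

Period 1:
Births: 700 × 0.463 = 324
15–29: 2090 × 0.946 = 1977
30–44: 700 × 0.934 = 654
45+: 1500 × 0.974 + 360 × 0.306 = 1461 + 110 = 1571
End of period: [324, 1977, 654, 1571]
Period 2:
Births: 1977 × 0.463 = 915
15–29: 324 × 0.946 = 307
30–44: 1977 × 0.934 = 1847
45+: 654 × 0.974 + 1571 × 0.306 = 637 + 481 = 1118
End of period: [915, 307, 1847, 1118]
Period 3:
Births: 307 × 0.463 = 142
15–29: 915 × 0.946 = 866
30–44: 307 × 0.934 = 287
45+: 1847 × 0.974 + 1118 × 0.306 = 1799 + 342 = 2141
End of period: [142, 866, 287, 2141]
Period 4:
Births: 866 × 0.463 = 401
15–29: 142 × 0.946 = 134
30–44: 866 × 0.934 = 809
45+: 287 × 0.974 + 2141 × 0.306 = 280 + 655 = 935
End of period: [401, 134, 809, 935]
Dependents (band 0–14 + band 45+) = 401 + 935 = 1336; working-age = 943; ratio = 1336/943 × 100 = 141.7

141.7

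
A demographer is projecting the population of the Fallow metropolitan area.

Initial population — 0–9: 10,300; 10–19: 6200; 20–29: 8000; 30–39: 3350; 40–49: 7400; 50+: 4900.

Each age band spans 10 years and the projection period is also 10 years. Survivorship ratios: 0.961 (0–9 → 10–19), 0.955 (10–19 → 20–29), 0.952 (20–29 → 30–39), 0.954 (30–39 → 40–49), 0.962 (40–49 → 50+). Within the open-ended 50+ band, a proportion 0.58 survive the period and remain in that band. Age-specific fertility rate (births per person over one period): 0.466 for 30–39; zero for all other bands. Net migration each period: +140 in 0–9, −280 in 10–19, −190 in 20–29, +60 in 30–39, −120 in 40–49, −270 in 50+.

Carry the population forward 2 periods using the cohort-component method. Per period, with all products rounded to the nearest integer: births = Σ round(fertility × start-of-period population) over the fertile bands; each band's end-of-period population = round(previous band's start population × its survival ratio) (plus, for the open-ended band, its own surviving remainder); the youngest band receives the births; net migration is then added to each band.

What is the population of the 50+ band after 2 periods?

Period 1:
Births: 3350 * 0.466 = 1561
10–19: 10300 * 0.961 = 9898
20–29: 6200 * 0.955 = 5921
30–39: 8000 * 0.952 = 7616
40–49: 3350 * 0.954 = 3196
50+: 7400 * 0.962 + 4900 * 0.58 = 7119 + 2842 = 9961
Net migration: 0–9 + 140 → 1701; 10–19 − 280 → 9618; 20–29 − 190 → 5731; 30–39 + 60 → 7676; 40–49 − 120 → 3076; 50+ − 270 → 9691
→ [1701, 9618, 5731, 7676, 3076, 9691]
Period 2:
Births: 7676 * 0.466 = 3577
10–19: 1701 * 0.961 = 1635
20–29: 9618 * 0.955 = 9185
30–39: 5731 * 0.952 = 5456
40–49: 7676 * 0.954 = 7323
50+: 3076 * 0.962 + 9691 * 0.58 = 2959 + 5621 = 8580
Net migration: 0–9 + 140 → 3717; 10–19 − 280 → 1355; 20–29 − 190 → 8995; 30–39 + 60 → 5516; 40–49 − 120 → 7203; 50+ − 270 → 8310
→ [3717, 1355, 8995, 5516, 7203, 8310]

8310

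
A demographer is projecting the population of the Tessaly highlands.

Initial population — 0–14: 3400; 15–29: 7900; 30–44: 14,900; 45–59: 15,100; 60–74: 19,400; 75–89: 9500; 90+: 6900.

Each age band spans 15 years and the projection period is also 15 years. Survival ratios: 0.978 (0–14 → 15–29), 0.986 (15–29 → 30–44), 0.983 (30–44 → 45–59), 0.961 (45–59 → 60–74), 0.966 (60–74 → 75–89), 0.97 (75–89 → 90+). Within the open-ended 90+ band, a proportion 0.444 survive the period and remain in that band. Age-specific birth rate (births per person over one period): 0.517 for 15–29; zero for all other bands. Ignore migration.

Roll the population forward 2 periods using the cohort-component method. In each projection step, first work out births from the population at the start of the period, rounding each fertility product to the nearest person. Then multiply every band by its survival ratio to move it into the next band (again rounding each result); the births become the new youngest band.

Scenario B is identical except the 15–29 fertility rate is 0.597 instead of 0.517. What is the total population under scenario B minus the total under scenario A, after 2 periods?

(Bands numbered youngest = 1 to oldest = 7.)
After projecting period 1:
Births: 7900 × 0.517 = 4084
Band 2: 3400 × 0.978 = 3325
Band 3: 7900 × 0.986 = 7789
Band 4: 14900 × 0.983 = 14647
Band 5: 15100 × 0.961 = 14511
Band 6: 19400 × 0.966 = 18740
Band 7: 9500 × 0.97 + 6900 × 0.444 = 9215 + 3064 = 12279
Population now: 0–14=4084, 15–29=3325, 30–44=7789, 45–59=14647, 60–74=14511, 75–89=18740, 90+=12279
After projecting period 2:
Births: 3325 × 0.517 = 1719
Band 2: 4084 × 0.978 = 3994
Band 3: 3325 × 0.986 = 3278
Band 4: 7789 × 0.983 = 7657
Band 5: 14647 × 0.961 = 14076
Band 6: 14511 × 0.966 = 14018
Band 7: 18740 × 0.97 + 12279 × 0.444 = 18178 + 5452 = 23630
Population now: 0–14=1719, 15–29=3994, 30–44=3278, 45–59=7657, 60–74=14076, 75–89=14018, 90+=23630
Scenario A total after 2 periods: 68372
Scenario B projection —
After projecting period 1:
Births: 7900 × 0.597 = 4716
Band 2: 3400 × 0.978 = 3325
Band 3: 7900 × 0.986 = 7789
Band 4: 14900 × 0.983 = 14647
Band 5: 15100 × 0.961 = 14511
Band 6: 19400 × 0.966 = 18740
Band 7: 9500 × 0.97 + 6900 × 0.444 = 9215 + 3064 = 12279
Population now: 0–14=4716, 15–29=3325, 30–44=7789, 45–59=14647, 60–74=14511, 75–89=18740, 90+=12279
After projecting period 2:
Births: 3325 × 0.597 = 1985
Band 2: 4716 × 0.978 = 4612
Band 3: 3325 × 0.986 = 3278
Band 4: 7789 × 0.983 = 7657
Band 5: 14647 × 0.961 = 14076
Band 6: 14511 × 0.966 = 14018
Band 7: 18740 × 0.97 + 12279 × 0.444 = 18178 + 5452 = 23630
Population now: 0–14=1985, 15–29=4612, 30–44=3278, 45–59=7657, 60–74=14076, 75–89=14018, 90+=23630
Scenario B total after 2 periods: 69256
Difference B − A = 69256 − 68372 = 884

884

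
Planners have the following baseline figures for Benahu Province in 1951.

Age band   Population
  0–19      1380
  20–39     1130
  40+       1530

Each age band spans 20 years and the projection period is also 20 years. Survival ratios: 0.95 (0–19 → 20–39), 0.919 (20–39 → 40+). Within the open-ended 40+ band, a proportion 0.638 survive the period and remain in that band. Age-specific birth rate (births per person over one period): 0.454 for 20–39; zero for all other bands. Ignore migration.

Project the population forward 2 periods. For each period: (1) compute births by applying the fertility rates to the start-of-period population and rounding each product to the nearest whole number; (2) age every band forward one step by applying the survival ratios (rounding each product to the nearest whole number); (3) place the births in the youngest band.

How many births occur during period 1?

Period 1:
Births: 1130 × 0.454 = 513
20–39: 1380 × 0.95 = 1311
40+: 1130 × 0.919 + 1530 × 0.638 = 1038 + 976 = 2014
Population now: 0–19=513, 20–39=1311, 40+=2014

513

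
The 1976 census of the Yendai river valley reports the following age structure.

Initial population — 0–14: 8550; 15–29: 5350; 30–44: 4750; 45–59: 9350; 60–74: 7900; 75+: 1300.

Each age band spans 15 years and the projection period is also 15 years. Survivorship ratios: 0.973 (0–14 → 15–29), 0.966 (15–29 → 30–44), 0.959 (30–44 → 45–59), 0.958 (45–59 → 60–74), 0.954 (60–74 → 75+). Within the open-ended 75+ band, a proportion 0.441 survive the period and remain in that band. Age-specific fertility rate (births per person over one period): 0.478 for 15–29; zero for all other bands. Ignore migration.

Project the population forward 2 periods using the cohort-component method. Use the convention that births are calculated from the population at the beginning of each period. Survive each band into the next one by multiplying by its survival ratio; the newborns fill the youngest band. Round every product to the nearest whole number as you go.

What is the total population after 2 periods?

35942

Period 1.
Births: 5350 * 0.478 = 2557
15–29: 8550 * 0.973 = 8319
30–44: 5350 * 0.966 = 5168
45–59: 4750 * 0.959 = 4555
60–74: 9350 * 0.958 = 8957
75+: 7900 * 0.954 + 1300 * 0.441 = 7537 + 573 = 8110
Giving 2557 / 8319 / 5168 / 4555 / 8957 / 8110.
Period 2.
Births: 8319 * 0.478 = 3976
15–29: 2557 * 0.973 = 2488
30–44: 8319 * 0.966 = 8036
45–59: 5168 * 0.959 = 4956
60–74: 4555 * 0.958 = 4364
75+: 8957 * 0.954 + 8110 * 0.441 = 8545 + 3577 = 12122
Giving 3976 / 2488 / 8036 / 4956 / 4364 / 12122.
Total after period 2: 3976 + 2488 + 8036 + 4956 + 4364 + 12122 = 35942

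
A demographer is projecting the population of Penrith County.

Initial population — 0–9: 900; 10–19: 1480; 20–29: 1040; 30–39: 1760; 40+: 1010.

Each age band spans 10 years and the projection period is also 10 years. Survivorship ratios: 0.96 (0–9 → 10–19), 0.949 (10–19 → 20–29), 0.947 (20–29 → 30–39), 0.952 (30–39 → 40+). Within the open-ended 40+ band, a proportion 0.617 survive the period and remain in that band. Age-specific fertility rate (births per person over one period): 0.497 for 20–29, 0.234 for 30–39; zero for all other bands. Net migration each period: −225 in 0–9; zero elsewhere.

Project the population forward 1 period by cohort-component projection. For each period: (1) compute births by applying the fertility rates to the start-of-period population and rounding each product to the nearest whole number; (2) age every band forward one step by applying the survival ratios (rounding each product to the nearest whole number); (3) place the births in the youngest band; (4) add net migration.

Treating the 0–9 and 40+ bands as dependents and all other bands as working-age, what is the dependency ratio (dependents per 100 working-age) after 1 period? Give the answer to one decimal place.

[period 1]
Births: 1040 * 0.497 = 517, 1760 * 0.234 = 412 → total 929
10–19: 900 * 0.96 = 864
20–29: 1480 * 0.949 = 1405
30–39: 1040 * 0.947 = 985
40+: 1760 * 0.952 + 1010 * 0.617 = 1676 + 623 = 2299
Net migration: 0–9 − 225 → 704
End of period: [704, 864, 1405, 985, 2299]
Dependents (band 0–9 + band 40+) = 704 + 2299 = 3003; working-age = 3254; ratio = 3003/3254 × 100 = 92.3

92.3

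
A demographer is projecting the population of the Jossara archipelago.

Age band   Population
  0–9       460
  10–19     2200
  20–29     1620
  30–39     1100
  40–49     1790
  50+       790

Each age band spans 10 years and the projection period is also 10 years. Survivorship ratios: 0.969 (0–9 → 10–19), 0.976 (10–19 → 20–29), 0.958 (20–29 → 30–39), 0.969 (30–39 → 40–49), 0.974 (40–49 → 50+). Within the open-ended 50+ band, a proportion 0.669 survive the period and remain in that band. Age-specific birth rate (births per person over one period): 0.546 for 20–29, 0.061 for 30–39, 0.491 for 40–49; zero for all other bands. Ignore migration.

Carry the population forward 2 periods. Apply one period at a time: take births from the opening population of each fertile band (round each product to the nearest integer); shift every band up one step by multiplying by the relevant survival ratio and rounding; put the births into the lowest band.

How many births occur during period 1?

1831

Period 1:
Births: 1620 × 0.546 = 885, 1100 × 0.061 = 67, 1790 × 0.491 = 879 ⇒ total 1831
10–19: 460 × 0.969 = 446
20–29: 2200 × 0.976 = 2147
30–39: 1620 × 0.958 = 1552
40–49: 1100 × 0.969 = 1066
50+: 1790 × 0.974 + 790 × 0.669 = 1743 + 529 = 2272
End of period: [1831, 446, 2147, 1552, 1066, 2272]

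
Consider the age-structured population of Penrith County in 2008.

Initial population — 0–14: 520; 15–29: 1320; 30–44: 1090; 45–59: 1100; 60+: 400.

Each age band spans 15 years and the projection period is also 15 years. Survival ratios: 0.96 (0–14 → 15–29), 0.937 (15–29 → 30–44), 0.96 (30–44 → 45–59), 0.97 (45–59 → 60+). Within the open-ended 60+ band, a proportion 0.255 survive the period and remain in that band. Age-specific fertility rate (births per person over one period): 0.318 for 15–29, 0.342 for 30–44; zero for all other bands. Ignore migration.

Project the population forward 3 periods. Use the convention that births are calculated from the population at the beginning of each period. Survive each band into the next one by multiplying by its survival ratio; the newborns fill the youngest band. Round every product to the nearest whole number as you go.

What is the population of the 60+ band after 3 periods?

1487

— Period 1 —
Births: 1320 × 0.318 = 420  |  1090 × 0.342 = 373 → 793
15–29: 520 × 0.96 = 499
30–44: 1320 × 0.937 = 1237
45–59: 1090 × 0.96 = 1046
60+: 1100 × 0.97 + 400 × 0.255 = 1067 + 102 = 1169
Population now: 0–14=793, 15–29=499, 30–44=1237, 45–59=1046, 60+=1169
— Period 2 —
Births: 499 × 0.318 = 159  |  1237 × 0.342 = 423 → 582
15–29: 793 × 0.96 = 761
30–44: 499 × 0.937 = 468
45–59: 1237 × 0.96 = 1188
60+: 1046 × 0.97 + 1169 × 0.255 = 1015 + 298 = 1313
Population now: 0–14=582, 15–29=761, 30–44=468, 45–59=1188, 60+=1313
— Period 3 —
Births: 761 × 0.318 = 242  |  468 × 0.342 = 160 → 402
15–29: 582 × 0.96 = 559
30–44: 761 × 0.937 = 713
45–59: 468 × 0.96 = 449
60+: 1188 × 0.97 + 1313 × 0.255 = 1152 + 335 = 1487
Population now: 0–14=402, 15–29=559, 30–44=713, 45–59=449, 60+=1487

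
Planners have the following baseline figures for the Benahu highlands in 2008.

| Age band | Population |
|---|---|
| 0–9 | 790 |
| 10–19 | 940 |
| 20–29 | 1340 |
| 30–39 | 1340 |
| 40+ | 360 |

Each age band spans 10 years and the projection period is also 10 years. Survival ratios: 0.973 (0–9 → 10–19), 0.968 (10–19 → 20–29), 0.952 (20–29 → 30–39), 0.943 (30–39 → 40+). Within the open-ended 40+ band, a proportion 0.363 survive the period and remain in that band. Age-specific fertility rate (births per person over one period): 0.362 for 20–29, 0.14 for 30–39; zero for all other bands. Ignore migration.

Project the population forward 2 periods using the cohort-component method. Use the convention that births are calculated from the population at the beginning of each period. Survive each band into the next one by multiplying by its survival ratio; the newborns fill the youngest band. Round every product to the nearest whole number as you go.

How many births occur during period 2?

After projecting period 1:
Births: 1340 × 0.362 = 485  |  1340 × 0.14 = 188 → 673
10–19: 790 × 0.973 = 769
20–29: 940 × 0.968 = 910
30–39: 1340 × 0.952 = 1276
40+: 1340 × 0.943 + 360 × 0.363 = 1264 + 131 = 1395
→ [673, 769, 910, 1276, 1395]
After projecting period 2:
Births: 910 × 0.362 = 329  |  1276 × 0.14 = 179 → 508
10–19: 673 × 0.973 = 655
20–29: 769 × 0.968 = 744
30–39: 910 × 0.952 = 866
40+: 1276 × 0.943 + 1395 × 0.363 = 1203 + 506 = 1709
→ [508, 655, 744, 866, 1709]

508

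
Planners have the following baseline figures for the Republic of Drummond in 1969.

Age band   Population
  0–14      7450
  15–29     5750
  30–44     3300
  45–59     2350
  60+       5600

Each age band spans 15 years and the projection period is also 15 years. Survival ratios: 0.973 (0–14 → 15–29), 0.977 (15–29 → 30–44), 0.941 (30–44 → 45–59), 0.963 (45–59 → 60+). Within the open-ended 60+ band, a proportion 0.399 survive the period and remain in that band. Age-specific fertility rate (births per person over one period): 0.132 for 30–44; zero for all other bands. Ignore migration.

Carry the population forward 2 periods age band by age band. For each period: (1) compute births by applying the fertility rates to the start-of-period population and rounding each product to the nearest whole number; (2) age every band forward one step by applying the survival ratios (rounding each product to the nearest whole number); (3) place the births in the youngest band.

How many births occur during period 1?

— Period 1 —
Births: 3300 * 0.132 = 436
15–29: 7450 * 0.973 = 7249
30–44: 5750 * 0.977 = 5618
45–59: 3300 * 0.941 = 3105
60+: 2350 * 0.963 + 5600 * 0.399 = 2263 + 2234 = 4497
End of period: [436, 7249, 5618, 3105, 4497]

436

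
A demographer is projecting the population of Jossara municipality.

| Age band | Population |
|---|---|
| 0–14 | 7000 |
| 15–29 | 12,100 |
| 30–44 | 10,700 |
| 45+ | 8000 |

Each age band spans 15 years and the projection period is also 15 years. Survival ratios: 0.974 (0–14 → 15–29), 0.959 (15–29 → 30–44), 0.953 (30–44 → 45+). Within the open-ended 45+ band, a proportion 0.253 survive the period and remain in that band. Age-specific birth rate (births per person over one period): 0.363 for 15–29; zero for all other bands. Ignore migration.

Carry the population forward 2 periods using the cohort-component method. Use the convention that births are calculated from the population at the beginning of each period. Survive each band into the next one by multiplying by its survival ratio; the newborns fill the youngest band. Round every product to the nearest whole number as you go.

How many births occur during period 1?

4392

Let group 1 be 0–14 through group 4 = 45+.
Period 1:
Births: 12100 × 0.363 = 4392
Group 2: 7000 × 0.974 = 6818
Group 3: 12100 × 0.959 = 11604
Group 4: 10700 × 0.953 + 8000 × 0.253 = 10197 + 2024 = 12221
Population now: 0–14=4392, 15–29=6818, 30–44=11604, 45+=12221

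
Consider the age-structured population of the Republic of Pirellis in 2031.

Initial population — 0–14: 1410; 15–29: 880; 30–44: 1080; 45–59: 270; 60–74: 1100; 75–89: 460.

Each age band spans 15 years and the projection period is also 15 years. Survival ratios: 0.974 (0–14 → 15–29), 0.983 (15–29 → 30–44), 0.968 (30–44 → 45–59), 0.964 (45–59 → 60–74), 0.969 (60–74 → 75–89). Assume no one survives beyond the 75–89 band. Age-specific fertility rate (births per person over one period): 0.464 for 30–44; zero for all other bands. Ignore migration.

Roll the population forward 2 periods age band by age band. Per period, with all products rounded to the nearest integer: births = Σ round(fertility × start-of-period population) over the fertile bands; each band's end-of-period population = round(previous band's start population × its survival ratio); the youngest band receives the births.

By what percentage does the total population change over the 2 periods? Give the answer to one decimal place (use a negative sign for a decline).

Numbering the bands 1..6 from youngest to oldest:
Period 1:
Births: 1080 × 0.464 = 501
Band 2: 1410 × 0.974 = 1373
Band 3: 880 × 0.983 = 865
Band 4: 1080 × 0.968 = 1045
Band 5: 270 × 0.964 = 260
Band 6: 1100 × 0.969 = 1066
End of period: [501, 1373, 865, 1045, 260, 1066]
Period 2:
Births: 865 × 0.464 = 401
Band 2: 501 × 0.974 = 488
Band 3: 1373 × 0.983 = 1350
Band 4: 865 × 0.968 = 837
Band 5: 1045 × 0.964 = 1007
Band 6: 260 × 0.969 = 252
End of period: [401, 488, 1350, 837, 1007, 252]
Total: 5200 → 4335; change = -865; percentage change = -16.6%

-16.6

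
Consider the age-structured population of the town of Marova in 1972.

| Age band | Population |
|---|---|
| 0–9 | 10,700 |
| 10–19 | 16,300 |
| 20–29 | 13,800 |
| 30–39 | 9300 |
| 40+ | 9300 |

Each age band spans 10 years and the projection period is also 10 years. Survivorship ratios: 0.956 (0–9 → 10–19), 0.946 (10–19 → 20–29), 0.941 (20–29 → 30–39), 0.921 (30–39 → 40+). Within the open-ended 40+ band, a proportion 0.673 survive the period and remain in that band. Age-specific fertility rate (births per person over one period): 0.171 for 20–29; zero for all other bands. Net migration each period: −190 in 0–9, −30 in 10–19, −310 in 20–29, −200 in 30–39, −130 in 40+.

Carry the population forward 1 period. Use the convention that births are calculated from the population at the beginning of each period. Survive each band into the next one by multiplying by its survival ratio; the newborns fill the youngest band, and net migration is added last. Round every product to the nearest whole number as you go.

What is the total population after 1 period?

Period 1:
Births: 13800 × 0.171 = 2360
10–19: 10700 × 0.956 = 10229
20–29: 16300 × 0.946 = 15420
30–39: 13800 × 0.941 = 12986
40+: 9300 × 0.921 + 9300 × 0.673 = 8565 + 6259 = 14824
Net migration: 0–9 − 190 → 2170; 10–19 − 30 → 10199; 20–29 − 310 → 15110; 30–39 − 200 → 12786; 40+ − 130 → 14694
End of period: [2170, 10199, 15110, 12786, 14694]
Total after period 1: 2170 + 10199 + 15110 + 12786 + 14694 = 54959

54959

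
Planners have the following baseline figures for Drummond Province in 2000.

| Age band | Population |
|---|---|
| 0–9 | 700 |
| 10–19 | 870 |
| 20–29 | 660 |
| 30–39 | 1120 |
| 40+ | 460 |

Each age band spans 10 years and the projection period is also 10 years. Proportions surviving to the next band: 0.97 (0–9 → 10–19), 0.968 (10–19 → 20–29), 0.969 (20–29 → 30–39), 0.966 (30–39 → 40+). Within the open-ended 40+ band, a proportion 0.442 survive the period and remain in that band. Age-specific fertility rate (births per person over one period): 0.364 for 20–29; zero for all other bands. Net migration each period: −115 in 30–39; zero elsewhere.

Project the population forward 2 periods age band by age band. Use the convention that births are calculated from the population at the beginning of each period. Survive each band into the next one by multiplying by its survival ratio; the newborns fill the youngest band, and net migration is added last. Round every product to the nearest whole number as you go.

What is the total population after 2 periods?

2972

[period 1]
Births: 660 * 0.364 = 240
10–19: 700 * 0.97 = 679
20–29: 870 * 0.968 = 842
30–39: 660 * 0.969 = 640
40+: 1120 * 0.966 + 460 * 0.442 = 1082 + 203 = 1285
Net migration: 30–39 − 115 → 525
Giving 240 / 679 / 842 / 525 / 1285.
[period 2]
Births: 842 * 0.364 = 306
10–19: 240 * 0.97 = 233
20–29: 679 * 0.968 = 657
30–39: 842 * 0.969 = 816
40+: 525 * 0.966 + 1285 * 0.442 = 507 + 568 = 1075
Net migration: 30–39 − 115 → 701
Giving 306 / 233 / 657 / 701 / 1075.
Total after period 2: 306 + 233 + 657 + 701 + 1075 = 2972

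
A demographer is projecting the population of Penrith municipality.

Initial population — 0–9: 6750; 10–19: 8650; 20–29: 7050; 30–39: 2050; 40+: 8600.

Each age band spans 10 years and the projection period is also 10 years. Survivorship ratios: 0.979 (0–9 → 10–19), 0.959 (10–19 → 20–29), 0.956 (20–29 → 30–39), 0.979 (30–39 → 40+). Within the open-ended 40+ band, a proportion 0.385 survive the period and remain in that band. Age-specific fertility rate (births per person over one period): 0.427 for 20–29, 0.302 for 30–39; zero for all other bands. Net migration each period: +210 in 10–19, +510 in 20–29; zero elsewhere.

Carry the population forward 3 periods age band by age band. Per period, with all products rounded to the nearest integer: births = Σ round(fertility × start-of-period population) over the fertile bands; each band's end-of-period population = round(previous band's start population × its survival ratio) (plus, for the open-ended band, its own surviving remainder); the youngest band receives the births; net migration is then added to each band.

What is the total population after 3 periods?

33860

Period 1:
Births: 7050 × 0.427 = 3010  |  2050 × 0.302 = 619 — total 3629
10–19: 6750 × 0.979 = 6608
20–29: 8650 × 0.959 = 8295
30–39: 7050 × 0.956 = 6740
40+: 2050 × 0.979 + 8600 × 0.385 = 2007 + 3311 = 5318
Net migration: 10–19 + 210 → 6818; 20–29 + 510 → 8805
→ [3629, 6818, 8805, 6740, 5318]
Period 2:
Births: 8805 × 0.427 = 3760  |  6740 × 0.302 = 2035 — total 5795
10–19: 3629 × 0.979 = 3553
20–29: 6818 × 0.959 = 6538
30–39: 8805 × 0.956 = 8418
40+: 6740 × 0.979 + 5318 × 0.385 = 6598 + 2047 = 8645
Net migration: 10–19 + 210 → 3763; 20–29 + 510 → 7048
→ [5795, 3763, 7048, 8418, 8645]
Period 3:
Births: 7048 × 0.427 = 3009  |  8418 × 0.302 = 2542 — total 5551
10–19: 5795 × 0.979 = 5673
20–29: 3763 × 0.959 = 3609
30–39: 7048 × 0.956 = 6738
40+: 8418 × 0.979 + 8645 × 0.385 = 8241 + 3328 = 11569
Net migration: 10–19 + 210 → 5883; 20–29 + 510 → 4119
→ [5551, 5883, 4119, 6738, 11569]
Total after period 3: 5551 + 5883 + 4119 + 6738 + 11569 = 33860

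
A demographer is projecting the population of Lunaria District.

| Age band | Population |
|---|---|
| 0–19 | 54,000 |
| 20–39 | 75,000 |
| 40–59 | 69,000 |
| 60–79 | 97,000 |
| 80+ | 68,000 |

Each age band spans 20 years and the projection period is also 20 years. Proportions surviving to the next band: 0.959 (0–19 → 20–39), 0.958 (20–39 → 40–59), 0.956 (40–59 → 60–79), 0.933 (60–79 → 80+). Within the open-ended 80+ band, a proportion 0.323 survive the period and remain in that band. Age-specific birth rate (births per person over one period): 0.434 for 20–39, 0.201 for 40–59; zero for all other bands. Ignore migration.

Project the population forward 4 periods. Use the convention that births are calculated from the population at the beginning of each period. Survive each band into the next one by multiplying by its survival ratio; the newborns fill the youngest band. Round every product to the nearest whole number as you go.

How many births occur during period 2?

Call the bands 1 to 5, youngest first.
Period 1.
Births: 75000 × 0.434 = 32550, 69000 × 0.201 = 13869 — total 46419
Band 2: 54000 × 0.959 = 51786
Band 3: 75000 × 0.958 = 71850
Band 4: 69000 × 0.956 = 65964
Band 5: 97000 × 0.933 + 68000 × 0.323 = 90501 + 21964 = 112465
End of period: [46419, 51786, 71850, 65964, 112465]
Period 2.
Births: 51786 × 0.434 = 22475, 71850 × 0.201 = 14442 — total 36917
Band 2: 46419 × 0.959 = 44516
Band 3: 51786 × 0.958 = 49611
Band 4: 71850 × 0.956 = 68689
Band 5: 65964 × 0.933 + 112465 × 0.323 = 61544 + 36326 = 97870
End of period: [36917, 44516, 49611, 68689, 97870]

36917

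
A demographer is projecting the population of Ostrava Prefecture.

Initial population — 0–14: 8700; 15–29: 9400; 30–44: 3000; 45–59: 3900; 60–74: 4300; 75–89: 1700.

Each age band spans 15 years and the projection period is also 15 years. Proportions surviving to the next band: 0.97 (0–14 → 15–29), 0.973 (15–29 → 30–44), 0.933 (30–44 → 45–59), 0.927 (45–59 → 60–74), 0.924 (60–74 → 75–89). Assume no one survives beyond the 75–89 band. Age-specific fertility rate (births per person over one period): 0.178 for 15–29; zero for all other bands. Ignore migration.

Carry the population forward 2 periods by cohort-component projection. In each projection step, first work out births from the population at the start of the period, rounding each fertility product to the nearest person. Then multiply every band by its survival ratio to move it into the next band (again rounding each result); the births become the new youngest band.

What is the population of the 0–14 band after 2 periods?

1502

(Groups numbered youngest = 1 to oldest = 6.)
After projecting period 1:
Births: 9400 * 0.178 = 1673
Group 2: 8700 * 0.97 = 8439
Group 3: 9400 * 0.973 = 9146
Group 4: 3000 * 0.933 = 2799
Group 5: 3900 * 0.927 = 3615
Group 6: 4300 * 0.924 = 3973
→ [1673, 8439, 9146, 2799, 3615, 3973]
After projecting period 2:
Births: 8439 * 0.178 = 1502
Group 2: 1673 * 0.97 = 1623
Group 3: 8439 * 0.973 = 8211
Group 4: 9146 * 0.933 = 8533
Group 5: 2799 * 0.927 = 2595
Group 6: 3615 * 0.924 = 3340
→ [1502, 1623, 8211, 8533, 2595, 3340]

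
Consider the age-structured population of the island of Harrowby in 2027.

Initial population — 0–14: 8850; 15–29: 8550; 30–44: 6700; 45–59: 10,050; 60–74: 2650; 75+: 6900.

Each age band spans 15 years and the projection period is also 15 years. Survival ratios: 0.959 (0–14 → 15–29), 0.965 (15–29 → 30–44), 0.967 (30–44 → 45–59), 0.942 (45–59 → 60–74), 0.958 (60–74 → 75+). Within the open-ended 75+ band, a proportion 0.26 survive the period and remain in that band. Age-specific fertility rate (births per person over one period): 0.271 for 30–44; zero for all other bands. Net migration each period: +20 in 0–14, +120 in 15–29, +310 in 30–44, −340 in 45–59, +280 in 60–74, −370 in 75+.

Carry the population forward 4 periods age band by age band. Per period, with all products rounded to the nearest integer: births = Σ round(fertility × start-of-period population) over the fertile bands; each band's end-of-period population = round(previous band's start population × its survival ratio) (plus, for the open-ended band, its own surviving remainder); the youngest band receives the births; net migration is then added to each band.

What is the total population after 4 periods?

24240

Let group 1 be 0–14 through group 6 = 75+.
After projecting period 1:
Births: 6700 × 0.271 = 1816
Group 2: 8850 × 0.959 = 8487
Group 3: 8550 × 0.965 = 8251
Group 4: 6700 × 0.967 = 6479
Group 5: 10050 × 0.942 = 9467
Group 6: 2650 × 0.958 + 6900 × 0.26 = 2539 + 1794 = 4333
Net migration: Group 1 + 20 → 1836; Group 2 + 120 → 8607; Group 3 + 310 → 8561; Group 4 − 340 → 6139; Group 5 + 280 → 9747; Group 6 − 370 → 3963
→ [1836, 8607, 8561, 6139, 9747, 3963]
After projecting period 2:
Births: 8561 × 0.271 = 2320
Group 2: 1836 × 0.959 = 1761
Group 3: 8607 × 0.965 = 8306
Group 4: 8561 × 0.967 = 8278
Group 5: 6139 × 0.942 = 5783
Group 6: 9747 × 0.958 + 3963 × 0.26 = 9338 + 1030 = 10368
Net migration: Group 1 + 20 → 2340; Group 2 + 120 → 1881; Group 3 + 310 → 8616; Group 4 − 340 → 7938; Group 5 + 280 → 6063; Group 6 − 370 → 9998
→ [2340, 1881, 8616, 7938, 6063, 9998]
After projecting period 3:
Births: 8616 × 0.271 = 2335
Group 2: 2340 × 0.959 = 2244
Group 3: 1881 × 0.965 = 1815
Group 4: 8616 × 0.967 = 8332
Group 5: 7938 × 0.942 = 7478
Group 6: 6063 × 0.958 + 9998 × 0.26 = 5808 + 2599 = 8407
Net migration: Group 1 + 20 → 2355; Group 2 + 120 → 2364; Group 3 + 310 → 2125; Group 4 − 340 → 7992; Group 5 + 280 → 7758; Group 6 − 370 → 8037
→ [2355, 2364, 2125, 7992, 7758, 8037]
After projecting period 4:
Births: 2125 × 0.271 = 576
Group 2: 2355 × 0.959 = 2258
Group 3: 2364 × 0.965 = 2281
Group 4: 2125 × 0.967 = 2055
Group 5: 7992 × 0.942 = 7528
Group 6: 7758 × 0.958 + 8037 × 0.26 = 7432 + 2090 = 9522
Net migration: Group 1 + 20 → 596; Group 2 + 120 → 2378; Group 3 + 310 → 2591; Group 4 − 340 → 1715; Group 5 + 280 → 7808; Group 6 − 370 → 9152
→ [596, 2378, 2591, 1715, 7808, 9152]
Total after period 4: 596 + 2378 + 2591 + 1715 + 7808 + 9152 = 24240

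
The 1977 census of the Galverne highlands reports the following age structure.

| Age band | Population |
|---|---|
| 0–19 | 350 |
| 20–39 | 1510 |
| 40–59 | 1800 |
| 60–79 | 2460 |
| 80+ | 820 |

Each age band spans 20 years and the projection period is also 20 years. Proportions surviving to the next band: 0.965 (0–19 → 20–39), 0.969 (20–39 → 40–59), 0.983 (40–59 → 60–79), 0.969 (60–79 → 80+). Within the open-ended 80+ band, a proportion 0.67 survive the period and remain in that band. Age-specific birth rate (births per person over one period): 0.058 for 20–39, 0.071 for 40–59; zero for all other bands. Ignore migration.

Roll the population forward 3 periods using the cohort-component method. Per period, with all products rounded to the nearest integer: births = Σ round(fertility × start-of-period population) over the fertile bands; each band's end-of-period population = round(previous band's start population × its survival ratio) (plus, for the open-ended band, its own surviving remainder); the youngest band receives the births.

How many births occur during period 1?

216

Period 1:
Births: 1510 × 0.058 = 88  |  1800 × 0.071 = 128 — total 216
20–39: 350 × 0.965 = 338
40–59: 1510 × 0.969 = 1463
60–79: 1800 × 0.983 = 1769
80+: 2460 × 0.969 + 820 × 0.67 = 2384 + 549 = 2933
Giving 216 / 338 / 1463 / 1769 / 2933.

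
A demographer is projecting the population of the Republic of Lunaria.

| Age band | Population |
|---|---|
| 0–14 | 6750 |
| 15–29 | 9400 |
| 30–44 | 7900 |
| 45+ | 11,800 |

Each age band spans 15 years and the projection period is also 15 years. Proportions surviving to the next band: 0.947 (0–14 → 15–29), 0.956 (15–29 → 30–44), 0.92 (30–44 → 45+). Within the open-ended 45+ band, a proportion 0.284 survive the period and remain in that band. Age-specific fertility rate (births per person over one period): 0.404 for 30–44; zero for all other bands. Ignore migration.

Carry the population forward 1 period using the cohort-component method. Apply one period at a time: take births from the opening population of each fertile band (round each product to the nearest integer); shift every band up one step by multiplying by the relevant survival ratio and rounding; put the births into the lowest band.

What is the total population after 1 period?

Period 1.
Births: 7900 × 0.404 = 3192
15–29: 6750 × 0.947 = 6392
30–44: 9400 × 0.956 = 8986
45+: 7900 × 0.92 + 11800 × 0.284 = 7268 + 3351 = 10619
Giving 3192 / 6392 / 8986 / 10619.
Total after period 1: 3192 + 6392 + 8986 + 10619 = 29189

29189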